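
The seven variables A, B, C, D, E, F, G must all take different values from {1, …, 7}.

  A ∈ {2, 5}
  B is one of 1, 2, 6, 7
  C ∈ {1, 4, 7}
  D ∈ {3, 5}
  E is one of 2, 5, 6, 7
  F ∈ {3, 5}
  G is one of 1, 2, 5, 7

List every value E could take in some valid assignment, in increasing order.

6, 7

The 7 variables draw from only 7 values {1, 2, 3, 4, 5, 6, 7}, so each is used; only C can be 4, hence C = 4.
D and F between them cover only {3, 5} — a naked pair. Remove those values from A, E, G.
A has just one choice, so A = 2. So B, E, G can't be 2.
No further eliminations apply; E can still be any of 6, 7.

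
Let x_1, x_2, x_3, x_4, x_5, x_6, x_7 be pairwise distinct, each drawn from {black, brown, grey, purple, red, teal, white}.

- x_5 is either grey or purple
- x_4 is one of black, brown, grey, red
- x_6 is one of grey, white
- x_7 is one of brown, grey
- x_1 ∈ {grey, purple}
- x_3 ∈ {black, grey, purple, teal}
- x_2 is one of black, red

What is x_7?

Among the 7 variables, teal fits only x_3 (and all 7 values in {black, brown, grey, purple, red, teal, white} must be used), so x_3 = teal.
The 6 still-open variables together cover exactly {black, brown, grey, purple, red, white} — 6 values for 6 variables — and white appears only in x_6's list, so x_6 = white.
x_1 and x_5 between them cover only {grey, purple} — a naked pair. Remove those values from x_4, x_7.
So x_7 = brown.

brown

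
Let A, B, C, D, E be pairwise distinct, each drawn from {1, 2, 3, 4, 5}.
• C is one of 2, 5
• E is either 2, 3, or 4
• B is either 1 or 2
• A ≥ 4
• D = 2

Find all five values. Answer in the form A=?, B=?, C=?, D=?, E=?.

A=4, B=1, C=5, D=2, E=3

D must be 2 (only option left). So B, C, E can't be 2.
That leaves B = 1.
C must be 5 (only option left). Strike 5 from A.
A must be 4 (only option left). Remove 4 from E.
E's domain is down to {3}, so E = 3.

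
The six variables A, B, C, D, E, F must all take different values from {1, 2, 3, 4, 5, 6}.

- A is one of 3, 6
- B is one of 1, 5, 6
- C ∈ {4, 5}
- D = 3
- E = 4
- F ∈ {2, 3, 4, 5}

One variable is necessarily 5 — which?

D must be 3 (only option left). Eliminate 3 elsewhere: A, F.
E's domain is down to {4}, so E = 4. Eliminate 4 elsewhere: C, F.
So 5 goes to C.

C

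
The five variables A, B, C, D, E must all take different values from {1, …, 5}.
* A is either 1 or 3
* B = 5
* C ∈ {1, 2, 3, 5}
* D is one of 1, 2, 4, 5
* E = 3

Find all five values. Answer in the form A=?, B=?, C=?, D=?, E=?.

B must be 5 (only option left). Eliminate 5 elsewhere: C, D.
E must be 3 (only option left). So A, C can't be 3.
A's domain is down to {1}, so A = 1. Remove 1 from C, D.
C has just one choice, so C = 2. Eliminate 2 elsewhere: D.
D must be 4 (only option left).

A=1, B=5, C=2, D=4, E=3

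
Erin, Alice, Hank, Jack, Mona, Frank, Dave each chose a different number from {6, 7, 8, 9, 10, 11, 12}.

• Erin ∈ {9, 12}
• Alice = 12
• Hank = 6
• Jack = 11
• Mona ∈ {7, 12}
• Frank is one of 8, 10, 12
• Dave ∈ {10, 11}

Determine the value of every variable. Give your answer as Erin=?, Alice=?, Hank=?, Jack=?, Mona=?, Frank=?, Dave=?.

Alice's domain is down to {12}, so Alice = 12. Strike 12 from Erin, Mona, Frank.
Hank's domain is down to {6}, so Hank = 6.
That leaves Jack = 11. So Dave can't be 11.
Mona must be 7 (only option left).
Dave's domain is down to {10}, so Dave = 10. Eliminate 10 elsewhere: Frank.
Erin has just one choice, so Erin = 9.
Frank has just one choice, so Frank = 8.

Erin=9, Alice=12, Hank=6, Jack=11, Mona=7, Frank=8, Dave=10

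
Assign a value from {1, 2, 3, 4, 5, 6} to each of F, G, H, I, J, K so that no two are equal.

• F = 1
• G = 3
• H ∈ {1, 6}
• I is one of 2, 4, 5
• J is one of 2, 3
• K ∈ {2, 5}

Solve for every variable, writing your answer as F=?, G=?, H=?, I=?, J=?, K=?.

F has just one choice, so F = 1. Eliminate 1 elsewhere: H.
G must be 3 (only option left). Remove 3 from J.
That leaves H = 6.
J must be 2 (only option left). Eliminate 2 elsewhere: I, K.
That leaves K = 5. Remove 5 from I.
I must be 4 (only option left).

F=1, G=3, H=6, I=4, J=2, K=5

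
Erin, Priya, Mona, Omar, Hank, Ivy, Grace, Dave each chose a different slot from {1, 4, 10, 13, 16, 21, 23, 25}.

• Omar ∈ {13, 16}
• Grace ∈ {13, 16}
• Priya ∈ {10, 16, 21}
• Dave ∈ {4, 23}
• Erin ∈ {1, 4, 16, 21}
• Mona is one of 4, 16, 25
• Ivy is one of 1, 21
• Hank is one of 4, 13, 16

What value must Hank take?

4

The 8 variables draw from only 8 values {1, 4, 10, 13, 16, 21, 23, 25}, so each is used; only Priya can be 10, hence Priya = 10.
The 7 still-open variables draw from only 7 values {1, 4, 13, 16, 21, 23, 25}, so each is used; only Dave can be 23, hence Dave = 23.
The 6 still-open variables together cover exactly {1, 4, 13, 16, 21, 25} — 6 values for 6 variables — and 25 appears only in Mona's list, so Mona = 25.
Omar and Grace share exactly the 2 values {13, 16}; by pigeonhole those values go to them, so strike 13, 16 from Erin, Hank.
So Hank = 4.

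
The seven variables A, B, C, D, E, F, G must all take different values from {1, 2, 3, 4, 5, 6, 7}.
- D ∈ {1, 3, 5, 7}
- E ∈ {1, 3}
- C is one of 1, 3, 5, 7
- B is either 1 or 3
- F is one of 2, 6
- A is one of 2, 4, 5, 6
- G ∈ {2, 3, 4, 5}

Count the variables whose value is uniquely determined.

B and E between them cover only {1, 3} — a naked pair. Remove those values from C, D, G.
C and D share exactly the 2 values {5, 7}; by pigeonhole those values go to them, so strike 5, 7 from A, G.
Determined: none. The other variables each still have more than one consistent value. That makes 0.

0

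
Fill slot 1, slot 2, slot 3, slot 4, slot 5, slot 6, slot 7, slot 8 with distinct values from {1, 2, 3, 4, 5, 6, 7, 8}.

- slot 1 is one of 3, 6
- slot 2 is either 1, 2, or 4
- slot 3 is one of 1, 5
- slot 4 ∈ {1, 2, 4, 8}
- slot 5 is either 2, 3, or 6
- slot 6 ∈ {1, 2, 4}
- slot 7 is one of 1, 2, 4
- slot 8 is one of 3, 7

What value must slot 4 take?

8

The 8 variables together cover exactly {1, 2, 3, 4, 5, 6, 7, 8} — 8 values for 8 variables — and 5 appears only in slot 3's list, so slot 3 = 5.
The 7 still-open variables draw from only 7 values {1, 2, 3, 4, 6, 7, 8}, so each is used; only slot 8 can be 7, hence slot 8 = 7.
The 6 still-open variables together cover exactly {1, 2, 3, 4, 6, 8} — 6 values for 6 variables — and 8 appears only in slot 4's list, so slot 4 = 8.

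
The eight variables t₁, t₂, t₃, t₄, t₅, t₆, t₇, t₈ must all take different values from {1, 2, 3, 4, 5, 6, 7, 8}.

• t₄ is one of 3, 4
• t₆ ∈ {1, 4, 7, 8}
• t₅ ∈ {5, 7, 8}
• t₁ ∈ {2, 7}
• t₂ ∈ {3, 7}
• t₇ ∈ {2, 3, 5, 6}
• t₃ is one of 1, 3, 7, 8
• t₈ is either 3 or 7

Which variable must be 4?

t₄

The 8 variables draw from only 8 values {1, 2, 3, 4, 5, 6, 7, 8}, so each is used; only t₇ can be 6, hence t₇ = 6.
The 7 still-open variables draw from only 7 values {1, 2, 3, 4, 5, 7, 8}, so each is used; only t₁ can be 2, hence t₁ = 2.
The 6 still-open variables together cover exactly {1, 3, 4, 5, 7, 8} — 6 values for 6 variables — and 5 appears only in t₅'s list, so t₅ = 5.
The 2 variables t₂ and t₈ are confined to {3, 7}, which locks those values in; drop them from t₃, t₄, t₆.
So 4 goes to t₄.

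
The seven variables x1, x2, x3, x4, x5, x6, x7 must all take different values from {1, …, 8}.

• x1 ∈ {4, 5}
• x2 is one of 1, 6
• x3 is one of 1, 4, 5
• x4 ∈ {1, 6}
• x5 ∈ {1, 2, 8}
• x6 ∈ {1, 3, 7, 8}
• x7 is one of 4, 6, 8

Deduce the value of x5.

2

x2 and x4 share exactly the 2 values {1, 6}; by pigeonhole those values go to them, so strike 1, 6 from x3, x5, x6, x7.
x1 and x3 share exactly the 2 values {4, 5}; by pigeonhole those values go to them, so strike 4, 5 from x7.
That leaves x7 = 8. Strike 8 from x5, x6.
So x5 = 2.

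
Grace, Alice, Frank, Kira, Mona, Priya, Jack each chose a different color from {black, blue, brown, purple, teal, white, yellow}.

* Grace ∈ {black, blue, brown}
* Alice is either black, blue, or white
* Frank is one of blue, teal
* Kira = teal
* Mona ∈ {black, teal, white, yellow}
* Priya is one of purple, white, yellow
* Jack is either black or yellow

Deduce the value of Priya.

Kira's domain is down to {teal}, so Kira = teal. Strike teal from Frank, Mona.
Frank has just one choice, so Frank = blue. So Grace, Alice can't be blue.
The 5 still-open variables draw from only 5 values {black, brown, purple, white, yellow}, so each is used; only Grace can be brown, hence Grace = brown.
The 4 still-open variables together cover exactly {black, purple, white, yellow} — 4 values for 4 variables — and purple appears only in Priya's list, so Priya = purple.

purple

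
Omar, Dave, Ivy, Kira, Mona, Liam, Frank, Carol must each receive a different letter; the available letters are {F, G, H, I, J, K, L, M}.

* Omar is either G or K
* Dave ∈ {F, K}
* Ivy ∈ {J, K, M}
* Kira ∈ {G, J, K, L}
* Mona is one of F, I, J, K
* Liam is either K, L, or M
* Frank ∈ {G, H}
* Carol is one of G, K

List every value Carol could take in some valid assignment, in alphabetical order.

G, K

The 8 variables together cover exactly {F, G, H, I, J, K, L, M} — 8 values for 8 variables — and H appears only in Frank's list, so Frank = H.
The 7 still-open variables together cover exactly {F, G, I, J, K, L, M} — 7 values for 7 variables — and I appears only in Mona's list, so Mona = I.
Among the 6 still-open variables, F fits only Dave (and all 6 values in {F, G, J, K, L, M} must be used), so Dave = F.
Omar and Carol share exactly the 2 values {G, K}; by pigeonhole those values go to them, so strike G, K from Ivy, Kira, Liam.
No further eliminations apply; Carol can still be any of G, K.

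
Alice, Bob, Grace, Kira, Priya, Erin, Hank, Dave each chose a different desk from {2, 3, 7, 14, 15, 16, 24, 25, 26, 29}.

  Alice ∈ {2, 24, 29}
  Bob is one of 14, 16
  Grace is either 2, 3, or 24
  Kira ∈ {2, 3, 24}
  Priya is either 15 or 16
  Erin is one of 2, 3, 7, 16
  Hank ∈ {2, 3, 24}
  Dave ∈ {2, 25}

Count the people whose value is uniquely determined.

The 3 variables Grace, Kira, Hank are confined to {2, 3, 24}, which locks those values in; drop them from Alice, Erin, Dave.
Alice must be 29 (only option left).
Dave's domain is down to {25}, so Dave = 25.
Determined: Alice=29, Dave=25. The other people each still have more than one consistent value. That makes 2.

2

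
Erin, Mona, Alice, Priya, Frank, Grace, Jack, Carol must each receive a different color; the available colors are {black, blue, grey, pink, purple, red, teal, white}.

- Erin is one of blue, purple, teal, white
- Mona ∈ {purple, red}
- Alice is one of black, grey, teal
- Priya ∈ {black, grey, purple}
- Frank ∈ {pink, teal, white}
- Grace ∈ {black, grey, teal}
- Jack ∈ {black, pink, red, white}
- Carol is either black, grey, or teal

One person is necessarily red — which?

Mona

Among the 8 variables, blue fits only Erin (and all 8 values in {black, blue, grey, pink, purple, red, teal, white} must be used), so Erin = blue.
Alice, Grace, Carol share exactly the 3 values {black, grey, teal}; by pigeonhole those values go to them, so strike black, grey, teal from Priya, Frank, Jack.
Priya's domain is down to {purple}, so Priya = purple. Eliminate purple elsewhere: Mona.
So red goes to Mona.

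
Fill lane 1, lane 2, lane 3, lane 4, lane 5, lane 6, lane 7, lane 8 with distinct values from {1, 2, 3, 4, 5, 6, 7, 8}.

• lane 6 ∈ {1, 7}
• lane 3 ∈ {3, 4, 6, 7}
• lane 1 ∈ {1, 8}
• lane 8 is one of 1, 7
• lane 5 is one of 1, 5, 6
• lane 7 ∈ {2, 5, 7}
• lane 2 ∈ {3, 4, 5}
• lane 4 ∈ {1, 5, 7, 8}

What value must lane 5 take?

6

The 8 variables draw from only 8 values {1, 2, 3, 4, 5, 6, 7, 8}, so each is used; only lane 7 can be 2, hence lane 7 = 2.
lane 6 and lane 8 between them cover only {1, 7} — a naked pair. Remove those values from lane 1, lane 3, lane 4, lane 5.
lane 1 must be 8 (only option left). So lane 4 can't be 8.
That leaves lane 4 = 5. Eliminate 5 elsewhere: lane 2, lane 5.
So lane 5 = 6.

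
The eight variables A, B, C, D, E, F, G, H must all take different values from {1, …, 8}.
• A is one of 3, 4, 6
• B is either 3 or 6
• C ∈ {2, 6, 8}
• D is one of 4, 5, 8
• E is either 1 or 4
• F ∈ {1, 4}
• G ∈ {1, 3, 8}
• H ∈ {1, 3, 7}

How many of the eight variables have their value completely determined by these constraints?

Among the 8 variables, 2 fits only C (and all 8 values in {1, 2, 3, 4, 5, 6, 7, 8} must be used), so C = 2.
The 7 still-open variables draw from only 7 values {1, 3, 4, 5, 6, 7, 8}, so each is used; only D can be 5, hence D = 5.
The 6 still-open variables together cover exactly {1, 3, 4, 6, 7, 8} — 6 values for 6 variables — and 7 appears only in H's list, so H = 7.
The 5 still-open variables draw from only 5 values {1, 3, 4, 6, 8}, so each is used; only G can be 8, hence G = 8.
The 2 variables E and F are confined to {1, 4}, which locks those values in; drop them from A.
Determined: C=2, D=5, G=8, H=7. The other variables each still have more than one consistent value. That makes 4.

4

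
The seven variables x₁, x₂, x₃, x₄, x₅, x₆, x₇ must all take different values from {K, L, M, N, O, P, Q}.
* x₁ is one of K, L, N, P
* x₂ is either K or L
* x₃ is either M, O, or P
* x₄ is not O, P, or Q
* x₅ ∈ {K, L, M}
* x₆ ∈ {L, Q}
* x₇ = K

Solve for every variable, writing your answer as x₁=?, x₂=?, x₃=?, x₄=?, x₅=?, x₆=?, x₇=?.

x₁=P, x₂=L, x₃=O, x₄=N, x₅=M, x₆=Q, x₇=K

x₇'s domain is down to {K}, so x₇ = K. So x₁, x₂, x₄, x₅ can't be K.
x₂'s domain is down to {L}, so x₂ = L. Eliminate L elsewhere: x₁, x₄, x₅, x₆.
x₅'s domain is down to {M}, so x₅ = M. Remove M from x₃, x₄.
x₆ must be Q (only option left).
x₄'s domain is down to {N}, so x₄ = N. Eliminate N elsewhere: x₁.
x₁ must be P (only option left). So x₃ can't be P.
x₃'s domain is down to {O}, so x₃ = O.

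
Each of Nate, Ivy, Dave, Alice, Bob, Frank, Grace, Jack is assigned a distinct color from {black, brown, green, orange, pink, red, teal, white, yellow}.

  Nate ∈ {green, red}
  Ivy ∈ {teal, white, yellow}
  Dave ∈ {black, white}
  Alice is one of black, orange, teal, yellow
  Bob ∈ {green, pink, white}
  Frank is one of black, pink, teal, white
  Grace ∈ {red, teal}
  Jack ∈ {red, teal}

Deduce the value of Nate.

green

The 8 variables together cover exactly {black, green, orange, pink, red, teal, white, yellow} — 8 values for 8 variables — and orange appears only in Alice's list, so Alice = orange.
The 7 still-open variables together cover exactly {black, green, pink, red, teal, white, yellow} — 7 values for 7 variables — and yellow appears only in Ivy's list, so Ivy = yellow.
The 2 variables Grace and Jack are confined to {red, teal}, which locks those values in; drop them from Nate, Frank.
So Nate = green.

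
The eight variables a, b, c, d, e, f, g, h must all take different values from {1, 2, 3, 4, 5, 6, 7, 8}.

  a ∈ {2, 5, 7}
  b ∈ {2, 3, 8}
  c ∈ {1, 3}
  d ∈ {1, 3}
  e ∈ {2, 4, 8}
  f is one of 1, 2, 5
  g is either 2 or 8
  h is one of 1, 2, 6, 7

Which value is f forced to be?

The 8 variables draw from only 8 values {1, 2, 3, 4, 5, 6, 7, 8}, so each is used; only e can be 4, hence e = 4.
Among the 7 still-open variables, 6 fits only h (and all 7 values in {1, 2, 3, 5, 6, 7, 8} must be used), so h = 6.
The 6 still-open variables together cover exactly {1, 2, 3, 5, 7, 8} — 6 values for 6 variables — and 7 appears only in a's list, so a = 7.
The 5 still-open variables together cover exactly {1, 2, 3, 5, 8} — 5 values for 5 variables — and 5 appears only in f's list, so f = 5.

5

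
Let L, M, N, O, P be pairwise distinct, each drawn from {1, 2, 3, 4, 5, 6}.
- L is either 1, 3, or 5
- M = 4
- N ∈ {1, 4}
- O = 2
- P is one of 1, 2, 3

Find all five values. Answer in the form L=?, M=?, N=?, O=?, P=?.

M has just one choice, so M = 4. Strike 4 from N.
N's domain is down to {1}, so N = 1. Remove 1 from L, P.
O's domain is down to {2}, so O = 2. Eliminate 2 elsewhere: P.
P's domain is down to {3}, so P = 3. So L can't be 3.
L has just one choice, so L = 5.

L=5, M=4, N=1, O=2, P=3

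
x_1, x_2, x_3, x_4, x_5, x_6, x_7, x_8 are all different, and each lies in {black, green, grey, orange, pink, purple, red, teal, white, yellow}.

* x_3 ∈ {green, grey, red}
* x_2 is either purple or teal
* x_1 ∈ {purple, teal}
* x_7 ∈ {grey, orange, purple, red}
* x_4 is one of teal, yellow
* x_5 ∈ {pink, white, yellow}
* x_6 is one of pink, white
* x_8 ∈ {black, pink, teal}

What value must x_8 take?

x_1 and x_2 share exactly the 2 values {purple, teal}; by pigeonhole those values go to them, so strike purple, teal from x_4, x_7, x_8.
That leaves x_4 = yellow. Remove yellow from x_5.
The 2 variables x_5 and x_6 are confined to {pink, white}, which locks those values in; drop them from x_8.
So x_8 = black.

black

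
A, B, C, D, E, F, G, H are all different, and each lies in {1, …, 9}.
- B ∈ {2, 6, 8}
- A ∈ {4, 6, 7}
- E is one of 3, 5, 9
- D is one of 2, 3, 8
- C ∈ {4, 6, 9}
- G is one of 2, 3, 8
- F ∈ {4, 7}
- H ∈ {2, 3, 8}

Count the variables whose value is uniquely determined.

Among the 8 variables, 5 fits only E (and all 8 values in {2, 3, 4, 5, 6, 7, 8, 9} must be used), so E = 5.
Among the 7 still-open variables, 9 fits only C (and all 7 values in {2, 3, 4, 6, 7, 8, 9} must be used), so C = 9.
D, G, H share exactly the 3 values {2, 3, 8}; by pigeonhole those values go to them, so strike 2, 3, 8 from B.
B has just one choice, so B = 6. Strike 6 from A.
Determined: B=6, C=9, E=5. The other variables each still have more than one consistent value. That makes 3.

3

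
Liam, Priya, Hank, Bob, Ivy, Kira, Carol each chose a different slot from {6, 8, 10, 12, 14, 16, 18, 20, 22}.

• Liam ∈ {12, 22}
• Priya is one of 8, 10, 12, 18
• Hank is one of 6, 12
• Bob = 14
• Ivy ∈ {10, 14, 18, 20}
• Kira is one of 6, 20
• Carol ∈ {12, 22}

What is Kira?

20

Bob has just one choice, so Bob = 14. Remove 14 from Ivy.
Liam and Carol share exactly the 2 values {12, 22}; by pigeonhole those values go to them, so strike 12, 22 from Priya, Hank.
Hank must be 6 (only option left). Eliminate 6 elsewhere: Kira.
So Kira = 20.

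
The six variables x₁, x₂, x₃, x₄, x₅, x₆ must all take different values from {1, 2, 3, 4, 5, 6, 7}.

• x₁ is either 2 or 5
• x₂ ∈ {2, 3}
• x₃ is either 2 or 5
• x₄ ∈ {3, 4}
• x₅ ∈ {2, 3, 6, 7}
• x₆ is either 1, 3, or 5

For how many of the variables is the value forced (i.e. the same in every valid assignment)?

3

x₁ and x₃ between them cover only {2, 5} — a naked pair. Remove those values from x₂, x₅, x₆.
x₂ must be 3 (only option left). Remove 3 from x₄, x₅, x₆.
x₄ has just one choice, so x₄ = 4.
x₆'s domain is down to {1}, so x₆ = 1.
Determined: x₂=3, x₄=4, x₆=1. The other variables each still have more than one consistent value. That makes 3.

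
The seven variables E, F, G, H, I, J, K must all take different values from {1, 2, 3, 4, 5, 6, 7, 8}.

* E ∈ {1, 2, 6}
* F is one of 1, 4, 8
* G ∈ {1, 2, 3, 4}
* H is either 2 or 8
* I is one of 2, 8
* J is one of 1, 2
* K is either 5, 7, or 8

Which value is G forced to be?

3

H and I share exactly the 2 values {2, 8}; by pigeonhole those values go to them, so strike 2, 8 from E, F, G, J, K.
J must be 1 (only option left). So E, F, G can't be 1.
E has just one choice, so E = 6.
F's domain is down to {4}, so F = 4. Remove 4 from G.
So G = 3.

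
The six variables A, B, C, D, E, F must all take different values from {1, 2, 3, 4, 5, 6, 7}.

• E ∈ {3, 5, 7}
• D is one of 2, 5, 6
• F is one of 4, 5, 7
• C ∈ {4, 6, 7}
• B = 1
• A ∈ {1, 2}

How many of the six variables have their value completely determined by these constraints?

2

B has just one choice, so B = 1. So A can't be 1.
A's domain is down to {2}, so A = 2. So D can't be 2.
Determined: A=2, B=1. The other variables each still have more than one consistent value. That makes 2.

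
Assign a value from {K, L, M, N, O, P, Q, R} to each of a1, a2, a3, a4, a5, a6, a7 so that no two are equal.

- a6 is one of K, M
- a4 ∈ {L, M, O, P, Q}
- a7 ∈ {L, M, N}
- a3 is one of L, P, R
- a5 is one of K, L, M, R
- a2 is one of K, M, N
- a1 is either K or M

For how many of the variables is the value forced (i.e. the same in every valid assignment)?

a1 and a6 between them cover only {K, M} — a naked pair. Remove those values from a2, a4, a5, a7.
a2 must be N (only option left). Eliminate N elsewhere: a7.
a7 has just one choice, so a7 = L. Eliminate L elsewhere: a3, a4, a5.
That leaves a5 = R. Eliminate R elsewhere: a3.
a3 must be P (only option left). Eliminate P elsewhere: a4.
Determined: a2=N, a3=P, a5=R, a7=L. The other variables each still have more than one consistent value. That makes 4.

4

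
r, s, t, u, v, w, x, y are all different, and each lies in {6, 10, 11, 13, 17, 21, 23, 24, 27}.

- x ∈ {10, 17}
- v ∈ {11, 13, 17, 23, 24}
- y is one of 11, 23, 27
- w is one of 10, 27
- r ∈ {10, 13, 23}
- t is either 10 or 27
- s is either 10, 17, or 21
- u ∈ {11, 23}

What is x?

17

The 8 variables draw from only 8 values {10, 11, 13, 17, 21, 23, 24, 27}, so each is used; only s can be 21, hence s = 21.
The 7 still-open variables together cover exactly {10, 11, 13, 17, 23, 24, 27} — 7 values for 7 variables — and 24 appears only in v's list, so v = 24.
The 6 still-open variables draw from only 6 values {10, 11, 13, 17, 23, 27}, so each is used; only r can be 13, hence r = 13.
The 5 still-open variables together cover exactly {10, 11, 17, 23, 27} — 5 values for 5 variables — and 17 appears only in x's list, so x = 17.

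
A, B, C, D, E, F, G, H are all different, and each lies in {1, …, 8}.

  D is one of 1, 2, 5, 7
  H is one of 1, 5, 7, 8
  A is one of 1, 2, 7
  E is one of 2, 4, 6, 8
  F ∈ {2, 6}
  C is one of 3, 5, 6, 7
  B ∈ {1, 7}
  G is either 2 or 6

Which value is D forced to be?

5

The 8 variables together cover exactly {1, 2, 3, 4, 5, 6, 7, 8} — 8 values for 8 variables — and 3 appears only in C's list, so C = 3.
The 7 still-open variables together cover exactly {1, 2, 4, 5, 6, 7, 8} — 7 values for 7 variables — and 4 appears only in E's list, so E = 4.
The 6 still-open variables together cover exactly {1, 2, 5, 6, 7, 8} — 6 values for 6 variables — and 8 appears only in H's list, so H = 8.
Among the 5 still-open variables, 5 fits only D (and all 5 values in {1, 2, 5, 6, 7} must be used), so D = 5.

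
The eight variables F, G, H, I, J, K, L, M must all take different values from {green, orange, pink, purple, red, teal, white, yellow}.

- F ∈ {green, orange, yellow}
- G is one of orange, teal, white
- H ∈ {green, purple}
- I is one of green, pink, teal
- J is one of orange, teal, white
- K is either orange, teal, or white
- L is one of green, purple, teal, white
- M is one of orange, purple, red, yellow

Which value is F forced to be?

The 8 variables draw from only 8 values {green, orange, pink, purple, red, teal, white, yellow}, so each is used; only I can be pink, hence I = pink.
The 7 still-open variables together cover exactly {green, orange, purple, red, teal, white, yellow} — 7 values for 7 variables — and red appears only in M's list, so M = red.
Among the 6 still-open variables, yellow fits only F (and all 6 values in {green, orange, purple, teal, white, yellow} must be used), so F = yellow.

yellow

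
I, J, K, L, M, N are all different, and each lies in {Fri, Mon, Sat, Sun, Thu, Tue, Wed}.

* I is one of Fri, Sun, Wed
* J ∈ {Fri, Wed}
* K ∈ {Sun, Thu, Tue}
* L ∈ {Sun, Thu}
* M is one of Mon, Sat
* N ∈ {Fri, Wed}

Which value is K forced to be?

Tue

J and N between them cover only {Fri, Wed} — a naked pair. Remove those values from I.
I has just one choice, so I = Sun. Strike Sun from K, L.
L must be Thu (only option left). So K can't be Thu.
So K = Tue.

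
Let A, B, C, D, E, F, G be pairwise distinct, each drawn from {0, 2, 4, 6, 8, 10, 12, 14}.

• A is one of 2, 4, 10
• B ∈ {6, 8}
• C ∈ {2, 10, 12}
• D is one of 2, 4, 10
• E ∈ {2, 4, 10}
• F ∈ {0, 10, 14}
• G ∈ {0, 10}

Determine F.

14

The 3 variables A, D, E are confined to {2, 4, 10}, which locks those values in; drop them from C, F, G.
C must be 12 (only option left).
G's domain is down to {0}, so G = 0. Remove 0 from F.
So F = 14.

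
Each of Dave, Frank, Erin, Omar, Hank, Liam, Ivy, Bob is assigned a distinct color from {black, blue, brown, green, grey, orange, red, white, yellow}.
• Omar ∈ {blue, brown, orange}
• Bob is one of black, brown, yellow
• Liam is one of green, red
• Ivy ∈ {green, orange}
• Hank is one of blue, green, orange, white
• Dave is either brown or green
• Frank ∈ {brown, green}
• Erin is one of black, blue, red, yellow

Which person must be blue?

Omar

The 8 variables draw from only 8 values {black, blue, brown, green, orange, red, white, yellow}, so each is used; only Hank can be white, hence Hank = white.
Dave and Frank between them cover only {brown, green} — a naked pair. Remove those values from Omar, Liam, Ivy, Bob.
That leaves Liam = red. Strike red from Erin.
Ivy has just one choice, so Ivy = orange. Strike orange from Omar.
So blue goes to Omar.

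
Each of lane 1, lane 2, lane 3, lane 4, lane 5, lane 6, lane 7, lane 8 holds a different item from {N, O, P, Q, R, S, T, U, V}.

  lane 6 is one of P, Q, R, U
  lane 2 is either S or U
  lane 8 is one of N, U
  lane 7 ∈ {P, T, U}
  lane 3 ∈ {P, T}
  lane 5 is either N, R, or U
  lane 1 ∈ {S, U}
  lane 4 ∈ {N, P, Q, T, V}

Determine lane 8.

N

The 8 variables together cover exactly {N, P, Q, R, S, T, U, V} — 8 values for 8 variables — and V appears only in lane 4's list, so lane 4 = V.
The 7 still-open variables together cover exactly {N, P, Q, R, S, T, U} — 7 values for 7 variables — and Q appears only in lane 6's list, so lane 6 = Q.
The 6 still-open variables together cover exactly {N, P, R, S, T, U} — 6 values for 6 variables — and R appears only in lane 5's list, so lane 5 = R.
The 5 still-open variables together cover exactly {N, P, S, T, U} — 5 values for 5 variables — and N appears only in lane 8's list, so lane 8 = N.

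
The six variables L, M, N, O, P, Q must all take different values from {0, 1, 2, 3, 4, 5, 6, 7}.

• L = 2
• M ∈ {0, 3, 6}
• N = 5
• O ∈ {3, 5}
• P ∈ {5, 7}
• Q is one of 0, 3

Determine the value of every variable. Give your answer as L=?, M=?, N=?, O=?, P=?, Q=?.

L=2, M=6, N=5, O=3, P=7, Q=0

L must be 2 (only option left).
N must be 5 (only option left). Strike 5 from O, P.
O has just one choice, so O = 3. Eliminate 3 elsewhere: M, Q.
P must be 7 (only option left).
Q's domain is down to {0}, so Q = 0. Strike 0 from M.
That leaves M = 6.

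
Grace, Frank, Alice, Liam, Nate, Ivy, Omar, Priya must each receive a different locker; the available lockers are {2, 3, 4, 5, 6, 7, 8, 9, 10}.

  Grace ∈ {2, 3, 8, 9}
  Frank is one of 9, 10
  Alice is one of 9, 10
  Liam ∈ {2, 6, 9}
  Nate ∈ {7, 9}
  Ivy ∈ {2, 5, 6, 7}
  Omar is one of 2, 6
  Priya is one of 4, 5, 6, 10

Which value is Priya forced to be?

The 2 variables Frank and Alice are confined to {9, 10}, which locks those values in; drop them from Grace, Liam, Nate, Priya.
That leaves Nate = 7. Eliminate 7 elsewhere: Ivy.
The 2 variables Liam and Omar are confined to {2, 6}, which locks those values in; drop them from Grace, Ivy, Priya.
Ivy's domain is down to {5}, so Ivy = 5. Eliminate 5 elsewhere: Priya.
So Priya = 4.

4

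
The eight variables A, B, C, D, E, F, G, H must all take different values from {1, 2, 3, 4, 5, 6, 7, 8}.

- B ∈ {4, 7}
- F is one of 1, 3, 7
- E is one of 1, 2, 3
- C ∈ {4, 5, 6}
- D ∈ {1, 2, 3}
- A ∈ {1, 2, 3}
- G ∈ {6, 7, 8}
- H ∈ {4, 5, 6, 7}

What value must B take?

4

The 8 variables together cover exactly {1, 2, 3, 4, 5, 6, 7, 8} — 8 values for 8 variables — and 8 appears only in G's list, so G = 8.
A, D, E between them cover only {1, 2, 3} — a naked triple. Remove those values from F.
F has just one choice, so F = 7. Strike 7 from B, H.
So B = 4.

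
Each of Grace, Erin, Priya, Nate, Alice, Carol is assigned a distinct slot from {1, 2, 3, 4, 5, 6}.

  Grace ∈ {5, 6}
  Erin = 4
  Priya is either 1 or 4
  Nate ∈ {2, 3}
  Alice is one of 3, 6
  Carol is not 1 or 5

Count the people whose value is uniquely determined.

3

Erin must be 4 (only option left). So Priya, Carol can't be 4.
Priya has just one choice, so Priya = 1.
Among the 4 still-open variables, 5 fits only Grace (and all 4 values in {2, 3, 5, 6} must be used), so Grace = 5.
Determined: Grace=5, Erin=4, Priya=1. The other people each still have more than one consistent value. That makes 3.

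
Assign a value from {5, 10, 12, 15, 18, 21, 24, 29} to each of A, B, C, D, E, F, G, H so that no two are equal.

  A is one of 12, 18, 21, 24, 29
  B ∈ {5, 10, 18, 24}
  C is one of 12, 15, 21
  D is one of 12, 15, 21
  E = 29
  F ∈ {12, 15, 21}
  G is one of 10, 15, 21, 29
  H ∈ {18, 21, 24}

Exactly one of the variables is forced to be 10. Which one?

E has just one choice, so E = 29. Strike 29 from A, G.
The 7 still-open variables together cover exactly {5, 10, 12, 15, 18, 21, 24} — 7 values for 7 variables — and 5 appears only in B's list, so B = 5.
Among the 6 still-open variables, 10 fits only G (and all 6 values in {10, 12, 15, 18, 21, 24} must be used), so G = 10.

G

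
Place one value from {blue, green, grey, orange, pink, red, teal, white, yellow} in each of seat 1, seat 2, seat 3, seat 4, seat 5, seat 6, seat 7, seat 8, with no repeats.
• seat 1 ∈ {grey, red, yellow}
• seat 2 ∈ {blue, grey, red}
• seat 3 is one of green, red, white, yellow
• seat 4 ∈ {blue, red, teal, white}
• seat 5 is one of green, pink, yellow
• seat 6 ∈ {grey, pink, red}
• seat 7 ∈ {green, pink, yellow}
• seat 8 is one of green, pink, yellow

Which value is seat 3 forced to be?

The 8 variables draw from only 8 values {blue, green, grey, pink, red, teal, white, yellow}, so each is used; only seat 4 can be teal, hence seat 4 = teal.
The 7 still-open variables together cover exactly {blue, green, grey, pink, red, white, yellow} — 7 values for 7 variables — and blue appears only in seat 2's list, so seat 2 = blue.
Among the 6 still-open variables, white fits only seat 3 (and all 6 values in {green, grey, pink, red, white, yellow} must be used), so seat 3 = white.

white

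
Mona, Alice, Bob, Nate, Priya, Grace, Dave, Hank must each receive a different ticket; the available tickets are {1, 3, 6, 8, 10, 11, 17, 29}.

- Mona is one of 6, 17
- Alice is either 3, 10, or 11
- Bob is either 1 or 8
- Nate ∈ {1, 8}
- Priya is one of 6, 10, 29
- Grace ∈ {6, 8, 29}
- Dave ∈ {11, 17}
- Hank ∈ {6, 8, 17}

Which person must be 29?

Grace

The 8 variables together cover exactly {1, 3, 6, 8, 10, 11, 17, 29} — 8 values for 8 variables — and 3 appears only in Alice's list, so Alice = 3.
The 7 still-open variables together cover exactly {1, 6, 8, 10, 11, 17, 29} — 7 values for 7 variables — and 10 appears only in Priya's list, so Priya = 10.
The 6 still-open variables draw from only 6 values {1, 6, 8, 11, 17, 29}, so each is used; only Dave can be 11, hence Dave = 11.
The 5 still-open variables draw from only 5 values {1, 6, 8, 17, 29}, so each is used; only Grace can be 29, hence Grace = 29.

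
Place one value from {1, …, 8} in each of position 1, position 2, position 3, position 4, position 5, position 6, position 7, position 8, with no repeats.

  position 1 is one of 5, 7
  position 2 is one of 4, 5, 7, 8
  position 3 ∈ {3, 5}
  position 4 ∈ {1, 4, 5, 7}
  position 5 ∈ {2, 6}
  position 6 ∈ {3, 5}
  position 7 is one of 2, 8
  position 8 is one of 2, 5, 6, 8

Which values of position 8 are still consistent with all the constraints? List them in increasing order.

2, 6, 8

Among the 8 variables, 1 fits only position 4 (and all 8 values in {1, 2, 3, 4, 5, 6, 7, 8} must be used), so position 4 = 1.
The 7 still-open variables together cover exactly {2, 3, 4, 5, 6, 7, 8} — 7 values for 7 variables — and 4 appears only in position 2's list, so position 2 = 4.
The 6 still-open variables draw from only 6 values {2, 3, 5, 6, 7, 8}, so each is used; only position 1 can be 7, hence position 1 = 7.
position 3 and position 6 share exactly the 2 values {3, 5}; by pigeonhole those values go to them, so strike 3, 5 from position 8.
No further eliminations apply; position 8 can still be any of 2, 6, 8.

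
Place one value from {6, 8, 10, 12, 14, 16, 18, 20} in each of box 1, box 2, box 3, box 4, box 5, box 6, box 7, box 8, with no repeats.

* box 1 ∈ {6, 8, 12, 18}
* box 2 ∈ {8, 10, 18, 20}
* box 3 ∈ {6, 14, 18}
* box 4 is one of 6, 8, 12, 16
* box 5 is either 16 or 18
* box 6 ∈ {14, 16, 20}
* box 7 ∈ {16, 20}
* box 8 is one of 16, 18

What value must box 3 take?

Among the 8 variables, 10 fits only box 2 (and all 8 values in {6, 8, 10, 12, 14, 16, 18, 20} must be used), so box 2 = 10.
box 5 and box 8 between them cover only {16, 18} — a naked pair. Remove those values from box 1, box 3, box 4, box 6, box 7.
box 7 must be 20 (only option left). Eliminate 20 elsewhere: box 6.
box 6 must be 14 (only option left). Remove 14 from box 3.
So box 3 = 6.

6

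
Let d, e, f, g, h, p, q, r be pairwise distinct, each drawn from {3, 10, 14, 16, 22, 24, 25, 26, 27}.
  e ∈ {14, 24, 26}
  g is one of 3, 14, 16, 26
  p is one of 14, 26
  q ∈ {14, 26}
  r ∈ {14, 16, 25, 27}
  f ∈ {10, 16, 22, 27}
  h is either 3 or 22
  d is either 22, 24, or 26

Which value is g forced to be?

p and q between them cover only {14, 26} — a naked pair. Remove those values from d, e, g, r.
That leaves e = 24. Remove 24 from d.
d's domain is down to {22}, so d = 22. Eliminate 22 elsewhere: f, h.
h must be 3 (only option left). So g can't be 3.
So g = 16.

16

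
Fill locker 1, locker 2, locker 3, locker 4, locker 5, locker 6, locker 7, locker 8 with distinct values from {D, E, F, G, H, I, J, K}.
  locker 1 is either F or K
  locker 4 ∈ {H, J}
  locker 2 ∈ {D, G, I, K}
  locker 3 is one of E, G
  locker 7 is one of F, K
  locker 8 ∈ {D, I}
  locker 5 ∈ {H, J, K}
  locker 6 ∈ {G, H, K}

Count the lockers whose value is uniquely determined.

2

The 8 variables draw from only 8 values {D, E, F, G, H, I, J, K}, so each is used; only locker 3 can be E, hence locker 3 = E.
The 2 variables locker 1 and locker 7 are confined to {F, K}, which locks those values in; drop them from locker 2, locker 5, locker 6.
The 2 variables locker 4 and locker 5 are confined to {H, J}, which locks those values in; drop them from locker 6.
That leaves locker 6 = G. Strike G from locker 2.
Determined: locker 3=E, locker 6=G. The other lockers each still have more than one consistent value. That makes 2.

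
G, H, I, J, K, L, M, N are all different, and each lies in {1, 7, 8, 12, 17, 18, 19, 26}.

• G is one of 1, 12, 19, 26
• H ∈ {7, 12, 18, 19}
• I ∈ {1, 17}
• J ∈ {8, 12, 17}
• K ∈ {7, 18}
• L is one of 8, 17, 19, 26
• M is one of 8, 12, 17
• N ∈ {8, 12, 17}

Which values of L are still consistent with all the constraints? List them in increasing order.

19, 26

J, M, N between them cover only {8, 12, 17} — a naked triple. Remove those values from G, H, I, L.
I's domain is down to {1}, so I = 1. Strike 1 from G.
The 2 variables G and L are confined to {19, 26}, which locks those values in; drop them from H.
No further eliminations apply; L can still be any of 19, 26.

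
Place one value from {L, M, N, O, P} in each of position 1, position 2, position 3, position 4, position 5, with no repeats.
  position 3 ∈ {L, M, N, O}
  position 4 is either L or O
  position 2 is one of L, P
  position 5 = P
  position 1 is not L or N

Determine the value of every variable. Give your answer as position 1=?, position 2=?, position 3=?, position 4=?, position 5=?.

position 1=M, position 2=L, position 3=N, position 4=O, position 5=P

position 5 has just one choice, so position 5 = P. Remove P from position 1, position 2.
position 2 must be L (only option left). Strike L from position 3, position 4.
position 4's domain is down to {O}, so position 4 = O. Strike O from position 1, position 3.
position 1 has just one choice, so position 1 = M. So position 3 can't be M.
position 3 must be N (only option left).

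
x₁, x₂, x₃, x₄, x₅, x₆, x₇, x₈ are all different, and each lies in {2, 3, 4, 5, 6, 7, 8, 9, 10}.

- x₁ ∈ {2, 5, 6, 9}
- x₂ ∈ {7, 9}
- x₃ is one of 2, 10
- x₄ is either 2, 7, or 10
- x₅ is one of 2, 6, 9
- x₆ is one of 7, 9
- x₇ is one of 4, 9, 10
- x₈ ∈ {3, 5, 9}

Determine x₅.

6

Among the 8 variables, 3 fits only x₈ (and all 8 values in {2, 3, 4, 5, 6, 7, 9, 10} must be used), so x₈ = 3.
Among the 7 still-open variables, 4 fits only x₇ (and all 7 values in {2, 4, 5, 6, 7, 9, 10} must be used), so x₇ = 4.
The 6 still-open variables draw from only 6 values {2, 5, 6, 7, 9, 10}, so each is used; only x₁ can be 5, hence x₁ = 5.
The 5 still-open variables draw from only 5 values {2, 6, 7, 9, 10}, so each is used; only x₅ can be 6, hence x₅ = 6.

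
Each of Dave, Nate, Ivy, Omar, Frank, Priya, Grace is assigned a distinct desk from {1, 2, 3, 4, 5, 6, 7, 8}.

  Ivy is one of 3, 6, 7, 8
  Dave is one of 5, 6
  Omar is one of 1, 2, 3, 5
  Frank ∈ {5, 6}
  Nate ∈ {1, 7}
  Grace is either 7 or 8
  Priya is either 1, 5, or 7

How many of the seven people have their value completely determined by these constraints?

The 7 variables together cover exactly {1, 2, 3, 5, 6, 7, 8} — 7 values for 7 variables — and 2 appears only in Omar's list, so Omar = 2.
The 6 still-open variables draw from only 6 values {1, 3, 5, 6, 7, 8}, so each is used; only Ivy can be 3, hence Ivy = 3.
Among the 5 still-open variables, 8 fits only Grace (and all 5 values in {1, 5, 6, 7, 8} must be used), so Grace = 8.
The 2 variables Dave and Frank are confined to {5, 6}, which locks those values in; drop them from Priya.
Determined: Ivy=3, Omar=2, Grace=8. The other people each still have more than one consistent value. That makes 3.

3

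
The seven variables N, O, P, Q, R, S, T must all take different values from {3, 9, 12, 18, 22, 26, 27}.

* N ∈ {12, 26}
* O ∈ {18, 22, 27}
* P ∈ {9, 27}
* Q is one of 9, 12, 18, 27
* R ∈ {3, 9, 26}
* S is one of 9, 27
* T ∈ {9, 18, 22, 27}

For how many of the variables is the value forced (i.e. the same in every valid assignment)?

3

The 7 variables draw from only 7 values {3, 9, 12, 18, 22, 26, 27}, so each is used; only R can be 3, hence R = 3.
The 6 still-open variables draw from only 6 values {9, 12, 18, 22, 26, 27}, so each is used; only N can be 26, hence N = 26.
The 5 still-open variables together cover exactly {9, 12, 18, 22, 27} — 5 values for 5 variables — and 12 appears only in Q's list, so Q = 12.
P and S between them cover only {9, 27} — a naked pair. Remove those values from O, T.
Determined: N=26, Q=12, R=3. The other variables each still have more than one consistent value. That makes 3.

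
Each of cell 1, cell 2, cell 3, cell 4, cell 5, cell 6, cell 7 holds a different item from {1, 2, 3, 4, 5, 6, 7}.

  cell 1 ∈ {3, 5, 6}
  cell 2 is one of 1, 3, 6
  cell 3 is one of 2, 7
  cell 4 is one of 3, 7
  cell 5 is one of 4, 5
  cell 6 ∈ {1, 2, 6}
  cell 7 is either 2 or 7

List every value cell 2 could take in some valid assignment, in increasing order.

The 7 variables together cover exactly {1, 2, 3, 4, 5, 6, 7} — 7 values for 7 variables — and 4 appears only in cell 5's list, so cell 5 = 4.
Among the 6 still-open variables, 5 fits only cell 1 (and all 6 values in {1, 2, 3, 5, 6, 7} must be used), so cell 1 = 5.
cell 3 and cell 7 share exactly the 2 values {2, 7}; by pigeonhole those values go to them, so strike 2, 7 from cell 4, cell 6.
That leaves cell 4 = 3. Strike 3 from cell 2.
No further eliminations apply; cell 2 can still be any of 1, 6.

1, 6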